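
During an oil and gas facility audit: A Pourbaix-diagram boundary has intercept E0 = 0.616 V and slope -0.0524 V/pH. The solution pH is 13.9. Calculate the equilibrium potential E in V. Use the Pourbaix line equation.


Apply the Pourbaix line equation: E = E0 + slope*pH
E = 0.616 + (-0.0524)*13.9 = 0.616 + (-0.72836) = -0.11236 V
Rounded to 3 decimal places: E = -0.112 V

-0.112 V


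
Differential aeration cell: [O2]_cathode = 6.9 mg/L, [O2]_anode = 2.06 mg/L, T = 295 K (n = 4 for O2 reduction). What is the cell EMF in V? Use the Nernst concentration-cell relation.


Apply the Nernst concentration-cell relation: E = (RT/nF)*ln(C_cathode/C_anode)
RT/nF = 8.314*295/(4*96485) = 0.00635495 V
ln(6.9/2.06) = 1.20882
E = 0.00635495 * 1.20882 = 0.00768 V

0.00768 V


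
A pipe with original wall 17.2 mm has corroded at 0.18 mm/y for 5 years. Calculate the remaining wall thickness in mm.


Remaining wall = original − CR × time
t = 17.2 − 0.18*5 = 17.2 − 0.9 = 16.3 mm

16.3 mm


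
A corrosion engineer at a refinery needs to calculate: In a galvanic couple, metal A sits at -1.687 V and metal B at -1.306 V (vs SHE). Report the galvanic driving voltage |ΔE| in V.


Driving voltage is the absolute potential difference.
|ΔE| = |-1.687 − (-1.306)| = 0.381 V

0.381 V


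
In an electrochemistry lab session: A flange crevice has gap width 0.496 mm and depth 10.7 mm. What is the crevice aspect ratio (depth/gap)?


Aspect ratio = depth / gap
Ratio = 10.7 / 0.496 = 21.6

21.6


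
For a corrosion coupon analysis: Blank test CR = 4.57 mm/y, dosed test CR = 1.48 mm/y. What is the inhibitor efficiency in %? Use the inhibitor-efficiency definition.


Apply the inhibitor-efficiency definition: IE = (CR_blank − CR_inh)/CR_blank × 100
IE = (4.57 − 1.48) / 4.57 × 100
IE = 3.09 / 4.57 × 100 = 67.6 %

67.6 %


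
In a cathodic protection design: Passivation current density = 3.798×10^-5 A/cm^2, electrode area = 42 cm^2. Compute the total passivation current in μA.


I = i_pass * A, then convert A → μA (×10^6)
I = 3.798×10^-5 * 42 * 10^6 = 1595.16 μA

1595.16 μA


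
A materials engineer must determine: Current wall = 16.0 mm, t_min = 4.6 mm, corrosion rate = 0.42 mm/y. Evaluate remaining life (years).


Apply the remaining-life relation: RL = (t_current − t_min) / CR
RL = (16.0 − 4.6) / 0.42 = 11.4 / 0.42 = 27.1 years

27.1 years


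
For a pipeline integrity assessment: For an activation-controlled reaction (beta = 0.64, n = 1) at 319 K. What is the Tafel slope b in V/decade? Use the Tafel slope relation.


Apply the Tafel slope relation: b = 2.303*R*T/(beta*n*F)
Numerator: 2.303 * 8.314 * 319 = 6107.94
Denominator: 0.64 * 1 * 96485 = 61750.4
b = 6107.94 / 61750.4 = 0.099 V/decade

0.099 V/decade


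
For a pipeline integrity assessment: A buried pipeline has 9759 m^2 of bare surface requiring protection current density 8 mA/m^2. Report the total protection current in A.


I = area * current density, then convert mA → A (÷1000)
I = 9759 * 8 / 1000 = 78.07 A

78.07 A


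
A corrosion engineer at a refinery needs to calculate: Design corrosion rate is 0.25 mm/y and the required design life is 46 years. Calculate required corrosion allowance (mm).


Corrosion allowance = CR × design life
CA = 0.25 * 46 = 11.5 mm

11.5 mm


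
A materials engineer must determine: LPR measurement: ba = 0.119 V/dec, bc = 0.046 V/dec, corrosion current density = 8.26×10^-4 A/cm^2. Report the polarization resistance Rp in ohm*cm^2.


Apply the Stern-Geary equation: Rp = ba*bc / (2.303*icorr*(ba+bc))
ba*bc = 0.119*0.046 = 0.005474
ba+bc = 0.165; 2.303*icorr*(ba+bc) = 2.303*8.26×10^-4*0.165 = 3.1387587×10^-4
Rp = 0.005474 / 3.1387587×10^-4 = 17.4 ohm*cm^2

17.4 ohm*cm^2


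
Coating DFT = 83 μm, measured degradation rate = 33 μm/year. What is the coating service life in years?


Service life = thickness / degradation rate
Life = 83 / 33 = 2.5 years

2.5 years


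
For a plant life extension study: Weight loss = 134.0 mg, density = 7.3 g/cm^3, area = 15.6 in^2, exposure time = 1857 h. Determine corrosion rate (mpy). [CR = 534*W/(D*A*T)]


Apply the mpy weight-loss relation: CR = 534 * W / (D * A * T)
Numerator: 534 * 134.0 = 71556.0
Denominator: 7.3 * 15.6 * 1857 = 211475.16
CR = 71556.0 / 211475.16 = 0.338 mpy

0.338 mpy


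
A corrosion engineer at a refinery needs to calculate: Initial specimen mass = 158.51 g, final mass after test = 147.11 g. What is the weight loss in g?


Weight loss = initial − final
WL = 158.51 − 147.11 = 11.4 g

11.4 g


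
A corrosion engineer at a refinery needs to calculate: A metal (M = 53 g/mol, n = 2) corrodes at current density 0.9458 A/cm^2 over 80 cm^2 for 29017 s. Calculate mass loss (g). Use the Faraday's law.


Apply Faraday's law: m = i*A*t*M / (n*F)
Total charge passed Q = i*A*t = 0.9458*80*29017 = 2195542.288 C
m = Q*M/(n*F) = 2195542.288*53/(2*96485) = 603.015 g

603.015 g


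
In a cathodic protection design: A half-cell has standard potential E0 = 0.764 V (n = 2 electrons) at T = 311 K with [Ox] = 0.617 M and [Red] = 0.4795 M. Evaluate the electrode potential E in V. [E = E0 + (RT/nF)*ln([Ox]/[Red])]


Apply the Nernst equation: E = E0 + (RT/nF)*ln([Ox]/[Red])
Step 1: RT/nF = 8.314*311/(2*96485) = 0.01339925 V
Step 2: [Ox]/[Red] = 0.617/0.4795 = 1.286757
Step 3: ln(1.286757) = 0.252125
Step 4: correction = 0.01339925 * 0.252125 = 0.003 V
E = 0.764 + 0.003 = 0.767 V

0.767 V


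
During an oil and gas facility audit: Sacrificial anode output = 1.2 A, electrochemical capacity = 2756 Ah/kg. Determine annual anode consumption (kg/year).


Annual consumption = current * hours per year / capacity
Rate = 1.2 * 8760 / 2756 = 3.8 kg/year

3.8 kg/year


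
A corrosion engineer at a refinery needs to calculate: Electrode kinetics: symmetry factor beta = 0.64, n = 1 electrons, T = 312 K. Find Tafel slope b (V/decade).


Apply the Tafel slope relation: b = 2.303*R*T/(beta*n*F)
Numerator: 2.303 * 8.314 * 312 = 5973.91
Denominator: 0.64 * 1 * 96485 = 61750.4
b = 5973.91 / 61750.4 = 0.097 V/decade

0.097 V/decade


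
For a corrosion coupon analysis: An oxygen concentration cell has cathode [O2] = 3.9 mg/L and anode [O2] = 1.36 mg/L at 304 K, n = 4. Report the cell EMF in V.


Apply the Nernst concentration-cell relation: E = (RT/nF)*ln(C_cathode/C_anode)
RT/nF = 8.314*304/(4*96485) = 0.00654883 V
ln(3.9/1.36) = 1.05349
E = 0.00654883 * 1.05349 = 0.0069 V

0.0069 V


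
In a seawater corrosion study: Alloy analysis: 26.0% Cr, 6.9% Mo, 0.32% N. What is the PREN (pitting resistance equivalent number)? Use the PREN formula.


Apply the PREN formula: PREN = Cr + 3.3*Mo + 16*N
PREN = 26.0 + 3.3*6.9 + 16*0.32
PREN = 26.0 + 22.77 + 5.12 = 53.89

53.89


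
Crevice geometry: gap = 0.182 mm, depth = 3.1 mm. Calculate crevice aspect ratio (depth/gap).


Aspect ratio = depth / gap
Ratio = 3.1 / 0.182 = 17.0

17.0


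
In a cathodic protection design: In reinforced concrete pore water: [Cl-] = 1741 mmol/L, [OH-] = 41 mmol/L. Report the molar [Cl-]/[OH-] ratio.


Threshold parameter = [Cl-] / [OH-] (molar basis; both in mmol/L, so units cancel)
Ratio = 1741 / 41 = 42.46

42.46


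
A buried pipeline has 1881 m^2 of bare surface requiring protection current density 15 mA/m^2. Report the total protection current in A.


I = area * current density, then convert mA → A (÷1000)
I = 1881 * 15 / 1000 = 28.22 A

28.22 A


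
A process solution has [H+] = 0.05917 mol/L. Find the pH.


pH = −log10[H+]
pH = −log10(0.05917) = 1.23

1.23


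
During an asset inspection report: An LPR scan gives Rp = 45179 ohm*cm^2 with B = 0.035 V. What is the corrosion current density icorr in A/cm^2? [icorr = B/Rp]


Apply the Stern-Geary relation: icorr = B / Rp
icorr = 0.035 / 45179 = 7.747×10^-7 A/cm^2

7.747×10^-7 A/cm^2


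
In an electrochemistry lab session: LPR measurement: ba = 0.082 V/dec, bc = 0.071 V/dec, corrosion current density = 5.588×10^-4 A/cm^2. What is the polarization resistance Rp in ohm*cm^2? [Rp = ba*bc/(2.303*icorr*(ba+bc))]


Apply the Stern-Geary equation: Rp = ba*bc / (2.303*icorr*(ba+bc))
ba*bc = 0.082*0.071 = 0.005822
ba+bc = 0.153; 2.303*icorr*(ba+bc) = 2.303*5.588×10^-4*0.153 = 1.9689821×10^-4
Rp = 0.005822 / 1.9689821×10^-4 = 29.57 ohm*cm^2

29.57 ohm*cm^2


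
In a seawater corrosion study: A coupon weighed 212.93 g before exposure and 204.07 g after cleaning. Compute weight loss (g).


Weight loss = initial − final
WL = 212.93 − 204.07 = 8.86 g

8.86 g


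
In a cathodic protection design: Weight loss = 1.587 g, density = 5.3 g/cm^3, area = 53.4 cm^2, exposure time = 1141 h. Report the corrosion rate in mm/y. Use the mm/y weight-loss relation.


Apply the mm/y weight-loss relation: CR = 87600 * W / (D * A * T)
Numerator: 87600 * 1.587 = 139021.2
Denominator: 5.3 * 53.4 * 1141 = 322925.82
CR = 139021.2 / 322925.82 = 0.4305 mm/y

0.4305 mm/y


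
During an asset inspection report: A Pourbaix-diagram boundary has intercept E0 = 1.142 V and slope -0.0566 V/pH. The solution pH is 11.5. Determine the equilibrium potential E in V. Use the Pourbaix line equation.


Apply the Pourbaix line equation: E = E0 + slope*pH
E = 1.142 + (-0.0566)*11.5 = 1.142 + (-0.6509) = 0.4911 V
Rounded to 4 decimal places: E = 0.4911 V

0.4911 V


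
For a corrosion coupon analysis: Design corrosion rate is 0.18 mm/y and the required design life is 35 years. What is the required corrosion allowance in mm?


Corrosion allowance = CR × design life
CA = 0.18 * 35 = 6.3 mm

6.3 mm


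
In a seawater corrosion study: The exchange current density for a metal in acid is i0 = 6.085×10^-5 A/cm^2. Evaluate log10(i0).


i0 = 6.085×10^-5 A/cm^2
log10(i0) = -4.216

-4.216


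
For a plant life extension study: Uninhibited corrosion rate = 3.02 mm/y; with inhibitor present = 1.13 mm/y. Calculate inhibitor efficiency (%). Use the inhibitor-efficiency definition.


Apply the inhibitor-efficiency definition: IE = (CR_blank − CR_inh)/CR_blank × 100
IE = (3.02 − 1.13) / 3.02 × 100
IE = 1.89 / 3.02 × 100 = 62.6 %

62.6 %


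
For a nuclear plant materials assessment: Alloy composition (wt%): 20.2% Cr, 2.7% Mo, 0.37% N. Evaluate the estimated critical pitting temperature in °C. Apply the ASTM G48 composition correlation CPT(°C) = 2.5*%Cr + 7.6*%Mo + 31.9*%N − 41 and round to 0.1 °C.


Apply the ASTM G48 empirical CPT estimate: CPT(°C) = 2.5*%Cr + 7.6*%Mo + 31.9*%N − 41
2.5*20.2 = 50.5; 7.6*2.7 = 20.52; 31.9*0.37 = 11.803
CPT = 50.5 + 20.52 + 11.803 − 41 = 41.823 °C
Rounded to 0.1 °C: CPT ≈ 41.8 °C

41.8 °C


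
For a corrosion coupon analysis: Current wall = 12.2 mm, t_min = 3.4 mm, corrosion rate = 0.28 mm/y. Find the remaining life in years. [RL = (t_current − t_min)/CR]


Apply the remaining-life relation: RL = (t_current − t_min) / CR
RL = (12.2 − 3.4) / 0.28 = 8.8 / 0.28 = 31.4 years

31.4 years


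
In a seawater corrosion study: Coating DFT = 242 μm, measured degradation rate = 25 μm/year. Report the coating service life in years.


Service life = thickness / degradation rate
Life = 242 / 25 = 9.7 years

9.7 years


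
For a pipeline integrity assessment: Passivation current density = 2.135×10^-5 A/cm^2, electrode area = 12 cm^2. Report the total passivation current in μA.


I = i_pass * A, then convert A → μA (×10^6)
I = 2.135×10^-5 * 12 * 10^6 = 256.2 μA

256.2 μA


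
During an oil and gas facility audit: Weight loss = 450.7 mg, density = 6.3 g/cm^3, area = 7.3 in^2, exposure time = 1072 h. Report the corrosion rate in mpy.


Apply the mpy weight-loss relation: CR = 534 * W / (D * A * T)
Numerator: 534 * 450.7 = 240673.8
Denominator: 6.3 * 7.3 * 1072 = 49301.28
CR = 240673.8 / 49301.28 = 4.8817 mpy

4.8817 mpy


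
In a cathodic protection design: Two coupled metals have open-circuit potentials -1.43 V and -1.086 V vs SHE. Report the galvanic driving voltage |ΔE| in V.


Driving voltage is the absolute potential difference.
|ΔE| = |-1.43 − (-1.086)| = 0.344 V

0.344 V


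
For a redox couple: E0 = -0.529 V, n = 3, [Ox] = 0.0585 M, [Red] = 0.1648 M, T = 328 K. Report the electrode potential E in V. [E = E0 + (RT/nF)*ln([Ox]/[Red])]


Apply the Nernst equation: E = E0 + (RT/nF)*ln([Ox]/[Red])
Step 1: RT/nF = 8.314*328/(3*96485) = 0.00942113 V
Step 2: [Ox]/[Red] = 0.0585/0.1648 = 0.354976
Step 3: ln(0.354976) = -1.035705
Step 4: correction = 0.00942113 * -1.035705 = -0.0098 V
E = -0.529 + -0.0098 = -0.5388 V

-0.5388 V


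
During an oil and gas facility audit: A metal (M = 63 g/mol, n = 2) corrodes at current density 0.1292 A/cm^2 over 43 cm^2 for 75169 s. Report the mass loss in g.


Apply Faraday's law: m = i*A*t*M / (n*F)
Total charge passed Q = i*A*t = 0.1292*43*75169 = 417608.8964 C
m = Q*M/(n*F) = 417608.8964*63/(2*96485) = 136.33912 g

136.33912 g


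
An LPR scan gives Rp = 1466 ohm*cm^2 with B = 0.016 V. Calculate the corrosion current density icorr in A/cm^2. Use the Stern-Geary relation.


Apply the Stern-Geary relation: icorr = B / Rp
icorr = 0.016 / 1466 = 1.091×10^-5 A/cm^2

1.091×10^-5 A/cm^2


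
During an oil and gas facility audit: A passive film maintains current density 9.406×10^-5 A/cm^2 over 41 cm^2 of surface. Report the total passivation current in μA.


I = i_pass * A, then convert A → μA (×10^6)
I = 9.406×10^-5 * 41 * 10^6 = 3856.46 μA

3856.46 μA


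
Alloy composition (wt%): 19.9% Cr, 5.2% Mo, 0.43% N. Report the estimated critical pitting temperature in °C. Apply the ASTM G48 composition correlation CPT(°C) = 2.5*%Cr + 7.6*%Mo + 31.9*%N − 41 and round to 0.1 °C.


Apply the ASTM G48 empirical CPT estimate: CPT(°C) = 2.5*%Cr + 7.6*%Mo + 31.9*%N − 41
2.5*19.9 = 49.75; 7.6*5.2 = 39.52; 31.9*0.43 = 13.717
CPT = 49.75 + 39.52 + 13.717 − 41 = 61.987 °C
Rounded to 0.1 °C: CPT ≈ 62.0 °C

62.0 °C


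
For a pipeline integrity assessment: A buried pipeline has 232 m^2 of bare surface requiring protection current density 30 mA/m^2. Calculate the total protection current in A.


I = area * current density, then convert mA → A (÷1000)
I = 232 * 30 / 1000 = 6.96 A

6.96 A


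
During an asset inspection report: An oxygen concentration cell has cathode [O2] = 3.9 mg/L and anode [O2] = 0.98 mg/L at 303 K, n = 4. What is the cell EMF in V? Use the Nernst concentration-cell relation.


Apply the Nernst concentration-cell relation: E = (RT/nF)*ln(C_cathode/C_anode)
RT/nF = 8.314*303/(4*96485) = 0.00652729 V
ln(3.9/0.98) = 1.38118
E = 0.00652729 * 1.38118 = 0.00902 V

0.00902 V


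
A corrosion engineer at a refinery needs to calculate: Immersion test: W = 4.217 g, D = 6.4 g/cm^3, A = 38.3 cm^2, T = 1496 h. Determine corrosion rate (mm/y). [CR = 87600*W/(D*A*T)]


Apply the mm/y weight-loss relation: CR = 87600 * W / (D * A * T)
Numerator: 87600 * 4.217 = 369409.2
Denominator: 6.4 * 38.3 * 1496 = 366699.52
CR = 369409.2 / 366699.52 = 1.0074 mm/y

1.0074 mm/y


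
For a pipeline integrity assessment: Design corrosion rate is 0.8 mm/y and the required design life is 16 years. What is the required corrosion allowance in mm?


Corrosion allowance = CR × design life
CA = 0.8 * 16 = 12.8 mm

12.8 mm


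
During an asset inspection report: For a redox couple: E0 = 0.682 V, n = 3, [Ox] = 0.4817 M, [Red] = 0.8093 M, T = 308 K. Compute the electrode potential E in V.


Apply the Nernst equation: E = E0 + (RT/nF)*ln([Ox]/[Red])
Step 1: RT/nF = 8.314*308/(3*96485) = 0.00884667 V
Step 2: [Ox]/[Red] = 0.4817/0.8093 = 0.595206
Step 3: ln(0.595206) = -0.518848
Step 4: correction = 0.00884667 * -0.518848 = -0.0046 V
E = 0.682 + -0.0046 = 0.6774 V

0.6774 V


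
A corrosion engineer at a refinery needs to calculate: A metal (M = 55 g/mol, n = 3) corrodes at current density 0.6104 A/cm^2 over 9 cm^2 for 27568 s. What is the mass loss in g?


Apply Faraday's law: m = i*A*t*M / (n*F)
Total charge passed Q = i*A*t = 0.6104*9*27568 = 151447.5648 C
m = Q*M/(n*F) = 151447.5648*55/(3*96485) = 28.777 g

28.777 g


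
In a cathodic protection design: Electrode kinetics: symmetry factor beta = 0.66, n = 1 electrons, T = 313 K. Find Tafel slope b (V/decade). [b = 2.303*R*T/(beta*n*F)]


Apply the Tafel slope relation: b = 2.303*R*T/(beta*n*F)
Numerator: 2.303 * 8.314 * 313 = 5993.06
Denominator: 0.66 * 1 * 96485 = 63680.1
b = 5993.06 / 63680.1 = 0.0941 V/decade

0.0941 V/decade


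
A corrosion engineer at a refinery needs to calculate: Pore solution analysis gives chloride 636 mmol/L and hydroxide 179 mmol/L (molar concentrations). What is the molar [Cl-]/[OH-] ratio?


Threshold parameter = [Cl-] / [OH-] (molar basis; both in mmol/L, so units cancel)
Ratio = 636 / 179 = 3.55

3.55


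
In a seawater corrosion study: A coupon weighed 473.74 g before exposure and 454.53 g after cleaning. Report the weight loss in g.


Weight loss = initial − final
WL = 473.74 − 454.53 = 19.21 g

19.21 g


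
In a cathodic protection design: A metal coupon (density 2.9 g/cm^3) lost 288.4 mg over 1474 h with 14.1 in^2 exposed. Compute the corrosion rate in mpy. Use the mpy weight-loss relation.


Apply the mpy weight-loss relation: CR = 534 * W / (D * A * T)
Numerator: 534 * 288.4 = 154005.6
Denominator: 2.9 * 14.1 * 1474 = 60271.86
CR = 154005.6 / 60271.86 = 2.55518 mpy

2.55518 mpy


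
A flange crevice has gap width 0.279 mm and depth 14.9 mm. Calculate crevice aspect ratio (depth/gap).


Aspect ratio = depth / gap
Ratio = 14.9 / 0.279 = 53.4

53.4


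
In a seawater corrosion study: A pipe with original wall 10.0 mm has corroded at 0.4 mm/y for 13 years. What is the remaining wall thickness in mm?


Remaining wall = original − CR × time
t = 10.0 − 0.4*13 = 10.0 − 5.2 = 4.8 mm

4.8 mm


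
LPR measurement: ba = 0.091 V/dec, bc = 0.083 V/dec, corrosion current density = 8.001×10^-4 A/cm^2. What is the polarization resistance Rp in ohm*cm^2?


Apply the Stern-Geary equation: Rp = ba*bc / (2.303*icorr*(ba+bc))
ba*bc = 0.091*0.083 = 0.007553
ba+bc = 0.174; 2.303*icorr*(ba+bc) = 2.303*8.001×10^-4*0.174 = 3.2061767×10^-4
Rp = 0.007553 / 3.2061767×10^-4 = 23.6 ohm*cm^2

23.6 ohm*cm^2


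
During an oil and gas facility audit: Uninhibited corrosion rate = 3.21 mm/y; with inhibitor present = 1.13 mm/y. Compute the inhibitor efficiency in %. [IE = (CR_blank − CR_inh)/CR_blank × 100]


Apply the inhibitor-efficiency definition: IE = (CR_blank − CR_inh)/CR_blank × 100
IE = (3.21 − 1.13) / 3.21 × 100
IE = 2.08 / 3.21 × 100 = 64.8 %

64.8 %


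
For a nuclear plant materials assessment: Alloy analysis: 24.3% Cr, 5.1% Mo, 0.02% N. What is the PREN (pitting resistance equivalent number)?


Apply the PREN formula: PREN = Cr + 3.3*Mo + 16*N
PREN = 24.3 + 3.3*5.1 + 16*0.02
PREN = 24.3 + 16.83 + 0.32 = 41.45

41.45


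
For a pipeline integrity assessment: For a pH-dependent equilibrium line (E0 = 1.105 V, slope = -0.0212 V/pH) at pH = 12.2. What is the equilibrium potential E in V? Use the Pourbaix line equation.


Apply the Pourbaix line equation: E = E0 + slope*pH
E = 1.105 + (-0.0212)*12.2 = 1.105 + (-0.25864) = 0.84636 V
Rounded to 3 decimal places: E = 0.846 V

0.846 V


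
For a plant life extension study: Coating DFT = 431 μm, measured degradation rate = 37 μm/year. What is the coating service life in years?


Service life = thickness / degradation rate
Life = 431 / 37 = 11.6 years

11.6 years


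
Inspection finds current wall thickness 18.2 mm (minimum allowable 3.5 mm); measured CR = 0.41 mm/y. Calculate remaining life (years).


Apply the remaining-life relation: RL = (t_current − t_min) / CR
RL = (18.2 − 3.5) / 0.41 = 14.7 / 0.41 = 35.9 years

35.9 years


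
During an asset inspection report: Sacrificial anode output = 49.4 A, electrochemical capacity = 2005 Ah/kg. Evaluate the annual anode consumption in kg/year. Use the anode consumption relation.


Annual consumption = current * hours per year / capacity
Rate = 49.4 * 8760 / 2005 = 215.8 kg/year

215.8 kg/year


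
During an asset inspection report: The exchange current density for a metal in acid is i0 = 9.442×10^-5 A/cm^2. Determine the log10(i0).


i0 = 9.442×10^-5 A/cm^2
log10(i0) = -4.025

-4.025


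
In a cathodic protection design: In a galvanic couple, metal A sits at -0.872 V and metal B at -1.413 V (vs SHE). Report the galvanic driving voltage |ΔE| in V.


Driving voltage is the absolute potential difference.
|ΔE| = |-0.872 − (-1.413)| = 0.541 V

0.541 V


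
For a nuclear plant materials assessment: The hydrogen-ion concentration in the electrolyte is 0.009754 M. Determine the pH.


pH = −log10[H+]
pH = −log10(0.009754) = 2.01

2.01


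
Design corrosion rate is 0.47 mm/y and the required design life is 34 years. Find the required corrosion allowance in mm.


Corrosion allowance = CR × design life
CA = 0.47 * 34 = 15.98 mm

15.98 mm


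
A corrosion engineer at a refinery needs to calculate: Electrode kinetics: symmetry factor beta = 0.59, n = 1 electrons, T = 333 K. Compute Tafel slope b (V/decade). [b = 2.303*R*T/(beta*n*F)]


Apply the Tafel slope relation: b = 2.303*R*T/(beta*n*F)
Numerator: 2.303 * 8.314 * 333 = 6376.0
Denominator: 0.59 * 1 * 96485 = 56926.15
b = 6376.0 / 56926.15 = 0.112 V/decade

0.112 V/decade


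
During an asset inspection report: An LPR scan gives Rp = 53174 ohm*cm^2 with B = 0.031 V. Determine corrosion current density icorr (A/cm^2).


Apply the Stern-Geary relation: icorr = B / Rp
icorr = 0.031 / 53174 = 5.83×10^-7 A/cm^2

5.83×10^-7 A/cm^2


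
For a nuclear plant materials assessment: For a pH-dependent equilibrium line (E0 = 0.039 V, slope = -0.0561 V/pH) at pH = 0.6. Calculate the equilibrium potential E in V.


Apply the Pourbaix line equation: E = E0 + slope*pH
E = 0.039 + (-0.0561)*0.6 = 0.039 + (-0.03366) = 0.00534 V
Rounded to 4 decimal places: E = 0.0053 V

0.0053 V


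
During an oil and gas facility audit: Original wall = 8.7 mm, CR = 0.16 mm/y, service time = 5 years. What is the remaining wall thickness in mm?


Remaining wall = original − CR × time
t = 8.7 − 0.16*5 = 8.7 − 0.8 = 7.9 mm

7.9 mm


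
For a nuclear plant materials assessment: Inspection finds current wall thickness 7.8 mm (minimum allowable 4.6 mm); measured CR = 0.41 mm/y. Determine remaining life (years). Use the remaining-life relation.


Apply the remaining-life relation: RL = (t_current − t_min) / CR
RL = (7.8 − 4.6) / 0.41 = 3.2 / 0.41 = 7.8 years

7.8 years


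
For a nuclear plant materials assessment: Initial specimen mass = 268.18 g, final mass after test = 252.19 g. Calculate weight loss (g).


Weight loss = initial − final
WL = 268.18 − 252.19 = 15.99 g

15.99 g


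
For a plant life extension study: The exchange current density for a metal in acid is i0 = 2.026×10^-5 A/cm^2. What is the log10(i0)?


i0 = 2.026×10^-5 A/cm^2
log10(i0) = -4.693

-4.693


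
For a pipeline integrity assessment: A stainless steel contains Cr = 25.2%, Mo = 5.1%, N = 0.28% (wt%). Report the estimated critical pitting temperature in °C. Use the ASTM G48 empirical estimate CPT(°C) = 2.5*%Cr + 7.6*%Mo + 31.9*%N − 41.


Apply the ASTM G48 empirical CPT estimate: CPT(°C) = 2.5*%Cr + 7.6*%Mo + 31.9*%N − 41
2.5*25.2 = 63; 7.6*5.1 = 38.76; 31.9*0.28 = 8.932
CPT = 63 + 38.76 + 8.932 − 41 = 69.692 °C
Rounded to 0.1 °C: CPT ≈ 69.7 °C

69.7 °C


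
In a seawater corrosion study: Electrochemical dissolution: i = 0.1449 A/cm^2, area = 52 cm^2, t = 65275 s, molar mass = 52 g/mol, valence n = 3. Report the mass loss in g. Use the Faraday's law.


Apply Faraday's law: m = i*A*t*M / (n*F)
Total charge passed Q = i*A*t = 0.1449*52*65275 = 491834.07 C
m = Q*M/(n*F) = 491834.07*52/(3*96485) = 88.35699 g

88.35699 g


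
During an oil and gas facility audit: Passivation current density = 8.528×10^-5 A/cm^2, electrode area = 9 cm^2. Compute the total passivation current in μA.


I = i_pass * A, then convert A → μA (×10^6)
I = 8.528×10^-5 * 9 * 10^6 = 767.52 μA

767.52 μA


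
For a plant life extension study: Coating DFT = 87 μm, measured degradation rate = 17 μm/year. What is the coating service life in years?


Service life = thickness / degradation rate
Life = 87 / 17 = 5.1 years

5.1 years


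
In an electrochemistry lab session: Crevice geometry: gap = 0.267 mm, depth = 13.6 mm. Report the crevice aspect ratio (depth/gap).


Aspect ratio = depth / gap
Ratio = 13.6 / 0.267 = 50.9

50.9


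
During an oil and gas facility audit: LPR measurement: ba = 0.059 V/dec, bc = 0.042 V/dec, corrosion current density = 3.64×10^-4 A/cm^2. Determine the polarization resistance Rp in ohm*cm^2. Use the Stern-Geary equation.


Apply the Stern-Geary equation: Rp = ba*bc / (2.303*icorr*(ba+bc))
ba*bc = 0.059*0.042 = 0.002478
ba+bc = 0.101; 2.303*icorr*(ba+bc) = 2.303*3.64×10^-4*0.101 = 8.4667492×10^-5
Rp = 0.002478 / 8.4667492×10^-5 = 29.27 ohm*cm^2

29.27 ohm*cm^2


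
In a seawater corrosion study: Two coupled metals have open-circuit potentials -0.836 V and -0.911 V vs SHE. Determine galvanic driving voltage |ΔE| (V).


Driving voltage is the absolute potential difference.
|ΔE| = |-0.836 − (-0.911)| = 0.075 V

0.075 V


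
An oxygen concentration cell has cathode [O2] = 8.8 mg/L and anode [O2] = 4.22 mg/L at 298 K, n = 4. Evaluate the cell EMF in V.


Apply the Nernst concentration-cell relation: E = (RT/nF)*ln(C_cathode/C_anode)
RT/nF = 8.314*298/(4*96485) = 0.00641958 V
ln(8.8/4.22) = 0.73492
E = 0.00641958 * 0.73492 = 0.00472 V

0.00472 V


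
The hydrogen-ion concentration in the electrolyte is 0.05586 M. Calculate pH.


pH = −log10[H+]
pH = −log10(0.05586) = 1.25

1.25


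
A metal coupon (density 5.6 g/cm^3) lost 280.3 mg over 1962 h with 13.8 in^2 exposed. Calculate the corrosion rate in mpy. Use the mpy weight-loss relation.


Apply the mpy weight-loss relation: CR = 534 * W / (D * A * T)
Numerator: 534 * 280.3 = 149680.2
Denominator: 5.6 * 13.8 * 1962 = 151623.36
CR = 149680.2 / 151623.36 = 0.98718 mpy

0.98718 mpy


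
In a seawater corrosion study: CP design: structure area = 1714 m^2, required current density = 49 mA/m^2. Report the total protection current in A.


I = area * current density, then convert mA → A (÷1000)
I = 1714 * 49 / 1000 = 83.99 A

83.99 A


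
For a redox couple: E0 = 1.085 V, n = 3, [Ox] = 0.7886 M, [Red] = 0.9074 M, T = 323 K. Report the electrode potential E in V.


Apply the Nernst equation: E = E0 + (RT/nF)*ln([Ox]/[Red])
Step 1: RT/nF = 8.314*323/(3*96485) = 0.00927751 V
Step 2: [Ox]/[Red] = 0.7886/0.9074 = 0.869076
Step 3: ln(0.869076) = -0.140325
Step 4: correction = 0.00927751 * -0.140325 = -0.0013 V
E = 1.085 + -0.0013 = 1.0837 V

1.0837 V


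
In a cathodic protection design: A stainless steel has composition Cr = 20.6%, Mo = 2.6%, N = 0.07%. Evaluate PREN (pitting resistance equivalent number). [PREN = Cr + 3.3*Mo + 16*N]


Apply the PREN formula: PREN = Cr + 3.3*Mo + 16*N
PREN = 20.6 + 3.3*2.6 + 16*0.07
PREN = 20.6 + 8.58 + 1.12 = 30.3

30.3


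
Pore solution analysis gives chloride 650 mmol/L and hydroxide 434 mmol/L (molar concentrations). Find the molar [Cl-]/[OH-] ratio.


Threshold parameter = [Cl-] / [OH-] (molar basis; both in mmol/L, so units cancel)
Ratio = 650 / 434 = 1.5

1.5


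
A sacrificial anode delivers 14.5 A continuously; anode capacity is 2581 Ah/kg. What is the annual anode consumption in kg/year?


Annual consumption = current * hours per year / capacity
Rate = 14.5 * 8760 / 2581 = 49.2 kg/year

49.2 kg/year


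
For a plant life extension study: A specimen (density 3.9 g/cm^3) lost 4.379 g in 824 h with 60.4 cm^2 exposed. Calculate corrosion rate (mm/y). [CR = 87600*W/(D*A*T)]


Apply the mm/y weight-loss relation: CR = 87600 * W / (D * A * T)
Numerator: 87600 * 4.379 = 383600.4
Denominator: 3.9 * 60.4 * 824 = 194101.44
CR = 383600.4 / 194101.44 = 1.9763 mm/y

1.9763 mm/y


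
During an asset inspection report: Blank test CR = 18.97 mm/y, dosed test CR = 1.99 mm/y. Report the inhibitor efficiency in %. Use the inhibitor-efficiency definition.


Apply the inhibitor-efficiency definition: IE = (CR_blank − CR_inh)/CR_blank × 100
IE = (18.97 − 1.99) / 18.97 × 100
IE = 16.98 / 18.97 × 100 = 89.5 %

89.5 %


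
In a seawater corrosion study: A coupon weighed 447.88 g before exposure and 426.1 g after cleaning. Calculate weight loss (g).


Weight loss = initial − final
WL = 447.88 − 426.1 = 21.78 g

21.78 g


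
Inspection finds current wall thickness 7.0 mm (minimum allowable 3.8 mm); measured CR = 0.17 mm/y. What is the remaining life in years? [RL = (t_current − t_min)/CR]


Apply the remaining-life relation: RL = (t_current − t_min) / CR
RL = (7.0 − 3.8) / 0.17 = 3.2 / 0.17 = 18.8 years

18.8 years


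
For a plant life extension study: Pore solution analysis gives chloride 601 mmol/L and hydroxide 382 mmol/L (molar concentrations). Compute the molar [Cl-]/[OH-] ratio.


Threshold parameter = [Cl-] / [OH-] (molar basis; both in mmol/L, so units cancel)
Ratio = 601 / 382 = 1.57

1.57


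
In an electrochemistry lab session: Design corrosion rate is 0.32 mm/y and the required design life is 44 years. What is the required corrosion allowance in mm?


Corrosion allowance = CR × design life
CA = 0.32 * 44 = 14.08 mm

14.08 mm


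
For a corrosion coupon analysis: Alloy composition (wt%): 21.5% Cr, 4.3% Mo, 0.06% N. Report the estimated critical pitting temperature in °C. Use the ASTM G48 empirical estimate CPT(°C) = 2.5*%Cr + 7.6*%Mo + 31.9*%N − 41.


Apply the ASTM G48 empirical CPT estimate: CPT(°C) = 2.5*%Cr + 7.6*%Mo + 31.9*%N − 41
2.5*21.5 = 53.75; 7.6*4.3 = 32.68; 31.9*0.06 = 1.914
CPT = 53.75 + 32.68 + 1.914 − 41 = 47.344 °C
Rounded to 0.1 °C: CPT ≈ 47.3 °C

47.3 °C


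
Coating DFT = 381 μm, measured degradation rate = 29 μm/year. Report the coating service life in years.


Service life = thickness / degradation rate
Life = 381 / 29 = 13.1 years

13.1 years


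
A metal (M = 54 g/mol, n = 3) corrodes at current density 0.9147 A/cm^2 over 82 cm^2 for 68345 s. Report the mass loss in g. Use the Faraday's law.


Apply Faraday's law: m = i*A*t*M / (n*F)
Total charge passed Q = i*A*t = 0.9147*82*68345 = 5126244.063 C
m = Q*M/(n*F) = 5126244.063*54/(3*96485) = 956.33926 g

956.33926 g


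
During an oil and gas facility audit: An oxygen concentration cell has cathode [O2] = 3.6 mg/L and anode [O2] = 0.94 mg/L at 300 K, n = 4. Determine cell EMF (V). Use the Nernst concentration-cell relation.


Apply the Nernst concentration-cell relation: E = (RT/nF)*ln(C_cathode/C_anode)
RT/nF = 8.314*300/(4*96485) = 0.00646266 V
ln(3.6/0.94) = 1.34281
E = 0.00646266 * 1.34281 = 0.00868 V

0.00868 V


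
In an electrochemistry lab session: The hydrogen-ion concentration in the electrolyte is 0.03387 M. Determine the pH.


pH = −log10[H+]
pH = −log10(0.03387) = 1.47

1.47


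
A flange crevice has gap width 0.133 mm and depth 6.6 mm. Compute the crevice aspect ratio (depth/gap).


Aspect ratio = depth / gap
Ratio = 6.6 / 0.133 = 49.6

49.6


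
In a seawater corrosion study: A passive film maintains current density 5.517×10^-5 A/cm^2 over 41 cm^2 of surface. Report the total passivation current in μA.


I = i_pass * A, then convert A → μA (×10^6)
I = 5.517×10^-5 * 41 * 10^6 = 2261.97 μA

2261.97 μA


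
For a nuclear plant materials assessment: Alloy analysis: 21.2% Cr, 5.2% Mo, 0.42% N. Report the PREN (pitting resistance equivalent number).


Apply the PREN formula: PREN = Cr + 3.3*Mo + 16*N
PREN = 21.2 + 3.3*5.2 + 16*0.42
PREN = 21.2 + 17.16 + 6.72 = 45.08

45.08


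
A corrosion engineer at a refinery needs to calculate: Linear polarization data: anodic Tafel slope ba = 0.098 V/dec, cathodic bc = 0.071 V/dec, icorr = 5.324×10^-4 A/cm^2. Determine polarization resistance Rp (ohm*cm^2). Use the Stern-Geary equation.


Apply the Stern-Geary equation: Rp = ba*bc / (2.303*icorr*(ba+bc))
ba*bc = 0.098*0.071 = 0.006958
ba+bc = 0.169; 2.303*icorr*(ba+bc) = 2.303*5.324×10^-4*0.169 = 2.0721381×10^-4
Rp = 0.006958 / 2.0721381×10^-4 = 33.58 ohm*cm^2

33.58 ohm*cm^2


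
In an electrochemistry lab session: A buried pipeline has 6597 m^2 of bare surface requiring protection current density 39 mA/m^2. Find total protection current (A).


I = area * current density, then convert mA → A (÷1000)
I = 6597 * 39 / 1000 = 257.28 A

257.28 A


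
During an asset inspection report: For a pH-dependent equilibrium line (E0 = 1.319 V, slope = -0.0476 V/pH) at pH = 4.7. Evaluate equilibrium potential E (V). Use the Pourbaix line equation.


Apply the Pourbaix line equation: E = E0 + slope*pH
E = 1.319 + (-0.0476)*4.7 = 1.319 + (-0.22372) = 1.09528 V
Rounded to 3 decimal places: E = 1.095 V

1.095 V


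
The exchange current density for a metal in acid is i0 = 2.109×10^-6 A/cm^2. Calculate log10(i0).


i0 = 2.109×10^-6 A/cm^2
log10(i0) = -5.676

-5.676


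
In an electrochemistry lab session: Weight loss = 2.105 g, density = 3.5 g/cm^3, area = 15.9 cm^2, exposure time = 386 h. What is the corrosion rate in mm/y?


Apply the mm/y weight-loss relation: CR = 87600 * W / (D * A * T)
Numerator: 87600 * 2.105 = 184398.0
Denominator: 3.5 * 15.9 * 386 = 21480.9
CR = 184398.0 / 21480.9 = 8.58428 mm/y

8.58428 mm/y


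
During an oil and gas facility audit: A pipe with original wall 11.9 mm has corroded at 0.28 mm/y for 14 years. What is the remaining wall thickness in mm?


Remaining wall = original − CR × time
t = 11.9 − 0.28*14 = 11.9 − 3.92 = 7.98 mm

7.98 mm


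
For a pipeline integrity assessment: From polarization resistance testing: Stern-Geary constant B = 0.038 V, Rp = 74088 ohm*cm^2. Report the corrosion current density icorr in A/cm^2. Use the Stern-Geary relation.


Apply the Stern-Geary relation: icorr = B / Rp
icorr = 0.038 / 74088 = 5.129×10^-7 A/cm^2

5.129×10^-7 A/cm^2


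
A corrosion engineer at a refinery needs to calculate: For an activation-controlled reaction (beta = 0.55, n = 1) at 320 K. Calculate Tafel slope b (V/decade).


Apply the Tafel slope relation: b = 2.303*R*T/(beta*n*F)
Numerator: 2.303 * 8.314 * 320 = 6127.09
Denominator: 0.55 * 1 * 96485 = 53066.75
b = 6127.09 / 53066.75 = 0.1155 V/decade

0.1155 V/decade


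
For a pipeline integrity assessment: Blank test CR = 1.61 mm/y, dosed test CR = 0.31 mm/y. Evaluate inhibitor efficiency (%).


Apply the inhibitor-efficiency definition: IE = (CR_blank − CR_inh)/CR_blank × 100
IE = (1.61 − 0.31) / 1.61 × 100
IE = 1.3 / 1.61 × 100 = 80.7 %

80.7 %


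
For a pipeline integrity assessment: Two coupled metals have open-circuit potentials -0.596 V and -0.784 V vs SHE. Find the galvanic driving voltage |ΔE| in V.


Driving voltage is the absolute potential difference.
|ΔE| = |-0.596 − (-0.784)| = 0.188 V

0.188 V


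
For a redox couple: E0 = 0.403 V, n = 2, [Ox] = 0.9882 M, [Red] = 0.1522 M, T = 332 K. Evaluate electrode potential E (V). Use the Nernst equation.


Apply the Nernst equation: E = E0 + (RT/nF)*ln([Ox]/[Red])
Step 1: RT/nF = 8.314*332/(2*96485) = 0.01430403 V
Step 2: [Ox]/[Red] = 0.9882/0.1522 = 6.492773
Step 3: ln(6.492773) = 1.87069
Step 4: correction = 0.01430403 * 1.87069 = 0.027 V
E = 0.403 + 0.027 = 0.43 V

0.43 V


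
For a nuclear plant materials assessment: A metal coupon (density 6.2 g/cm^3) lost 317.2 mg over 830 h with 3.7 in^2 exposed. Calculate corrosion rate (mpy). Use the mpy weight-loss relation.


Apply the mpy weight-loss relation: CR = 534 * W / (D * A * T)
Numerator: 534 * 317.2 = 169384.8
Denominator: 6.2 * 3.7 * 830 = 19040.2
CR = 169384.8 / 19040.2 = 8.89617 mpy

8.89617 mpy


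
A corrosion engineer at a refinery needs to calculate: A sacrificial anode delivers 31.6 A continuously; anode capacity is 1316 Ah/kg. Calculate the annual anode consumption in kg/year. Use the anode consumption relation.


Annual consumption = current * hours per year / capacity
Rate = 31.6 * 8760 / 1316 = 210.3 kg/year

210.3 kg/year


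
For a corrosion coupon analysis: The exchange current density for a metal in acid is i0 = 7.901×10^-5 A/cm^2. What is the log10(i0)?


i0 = 7.901×10^-5 A/cm^2
log10(i0) = -4.102

-4.102


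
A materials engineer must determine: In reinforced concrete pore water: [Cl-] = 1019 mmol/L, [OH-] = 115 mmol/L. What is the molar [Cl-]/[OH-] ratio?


Threshold parameter = [Cl-] / [OH-] (molar basis; both in mmol/L, so units cancel)
Ratio = 1019 / 115 = 8.86

8.86


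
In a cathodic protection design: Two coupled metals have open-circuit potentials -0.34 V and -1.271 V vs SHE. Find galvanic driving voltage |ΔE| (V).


Driving voltage is the absolute potential difference.
|ΔE| = |-0.34 − (-1.271)| = 0.931 V

0.931 V


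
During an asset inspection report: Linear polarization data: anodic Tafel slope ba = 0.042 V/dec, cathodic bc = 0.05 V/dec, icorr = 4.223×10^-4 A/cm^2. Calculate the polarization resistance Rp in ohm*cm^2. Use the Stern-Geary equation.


Apply the Stern-Geary equation: Rp = ba*bc / (2.303*icorr*(ba+bc))
ba*bc = 0.042*0.05 = 0.0021
ba+bc = 0.092; 2.303*icorr*(ba+bc) = 2.303*4.223×10^-4*0.092 = 8.9475235×10^-5
Rp = 0.0021 / 8.9475235×10^-5 = 23.47 ohm*cm^2

23.47 ohm*cm^2


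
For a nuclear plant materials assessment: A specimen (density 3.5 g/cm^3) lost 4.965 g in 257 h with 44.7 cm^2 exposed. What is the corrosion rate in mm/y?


Apply the mm/y weight-loss relation: CR = 87600 * W / (D * A * T)
Numerator: 87600 * 4.965 = 434934.0
Denominator: 3.5 * 44.7 * 257 = 40207.65
CR = 434934.0 / 40207.65 = 10.8172 mm/y

10.8172 mm/y


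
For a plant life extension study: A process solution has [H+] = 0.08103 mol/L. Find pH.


pH = −log10[H+]
pH = −log10(0.08103) = 1.09

1.09


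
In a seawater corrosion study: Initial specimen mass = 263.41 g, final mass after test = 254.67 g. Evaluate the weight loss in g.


Weight loss = initial − final
WL = 263.41 − 254.67 = 8.74 g

8.74 g


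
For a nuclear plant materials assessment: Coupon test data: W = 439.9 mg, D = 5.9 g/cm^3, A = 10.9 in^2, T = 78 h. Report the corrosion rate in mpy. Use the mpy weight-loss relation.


Apply the mpy weight-loss relation: CR = 534 * W / (D * A * T)
Numerator: 534 * 439.9 = 234906.6
Denominator: 5.9 * 10.9 * 78 = 5016.18
CR = 234906.6 / 5016.18 = 46.82978 mpy

46.82978 mpy


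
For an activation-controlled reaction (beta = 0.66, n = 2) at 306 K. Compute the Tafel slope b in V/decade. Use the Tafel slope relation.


Apply the Tafel slope relation: b = 2.303*R*T/(beta*n*F)
Numerator: 2.303 * 8.314 * 306 = 5859.03
Denominator: 0.66 * 2 * 96485 = 127360.2
b = 5859.03 / 127360.2 = 0.046 V/decade

0.046 V/decade


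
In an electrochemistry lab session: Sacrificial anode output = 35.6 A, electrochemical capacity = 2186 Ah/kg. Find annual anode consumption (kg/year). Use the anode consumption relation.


Annual consumption = current * hours per year / capacity
Rate = 35.6 * 8760 / 2186 = 142.7 kg/year

142.7 kg/year


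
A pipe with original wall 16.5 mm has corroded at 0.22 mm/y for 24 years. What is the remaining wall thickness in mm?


Remaining wall = original − CR × time
t = 16.5 − 0.22*24 = 16.5 − 5.28 = 11.22 mm

11.22 mm


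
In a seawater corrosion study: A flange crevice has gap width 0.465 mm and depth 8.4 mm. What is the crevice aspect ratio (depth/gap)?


Aspect ratio = depth / gap
Ratio = 8.4 / 0.465 = 18.1

18.1


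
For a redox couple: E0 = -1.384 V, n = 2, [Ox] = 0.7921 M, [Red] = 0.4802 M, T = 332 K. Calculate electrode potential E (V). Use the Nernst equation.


Apply the Nernst equation: E = E0 + (RT/nF)*ln([Ox]/[Red])
Step 1: RT/nF = 8.314*332/(2*96485) = 0.01430403 V
Step 2: [Ox]/[Red] = 0.7921/0.4802 = 1.649521
Step 3: ln(1.649521) = 0.500485
Step 4: correction = 0.01430403 * 0.500485 = 0.0072 V
E = -1.384 + 0.0072 = -1.3768 V

-1.3768 V
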